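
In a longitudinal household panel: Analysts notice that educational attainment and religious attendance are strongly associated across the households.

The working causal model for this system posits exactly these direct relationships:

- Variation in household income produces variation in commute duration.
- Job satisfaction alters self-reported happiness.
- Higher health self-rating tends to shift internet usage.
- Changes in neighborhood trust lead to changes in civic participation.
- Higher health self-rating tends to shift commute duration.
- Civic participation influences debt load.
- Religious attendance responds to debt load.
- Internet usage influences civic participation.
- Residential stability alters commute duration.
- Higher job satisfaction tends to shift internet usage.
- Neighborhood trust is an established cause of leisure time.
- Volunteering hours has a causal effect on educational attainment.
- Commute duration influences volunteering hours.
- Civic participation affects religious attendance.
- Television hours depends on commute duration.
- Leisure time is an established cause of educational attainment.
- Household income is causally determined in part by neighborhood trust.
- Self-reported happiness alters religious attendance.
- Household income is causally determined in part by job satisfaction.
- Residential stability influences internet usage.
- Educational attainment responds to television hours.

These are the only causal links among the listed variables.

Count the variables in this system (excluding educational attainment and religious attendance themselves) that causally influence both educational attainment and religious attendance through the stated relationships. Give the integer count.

4

The common causes are: health self-rating (to educational attainment via health self-rating → commute duration → volunteering hours → educational attainment; to religious attendance via health self-rating → internet usage → civic participation → religious attendance); job satisfaction (to educational attainment via job satisfaction → household income → commute duration → volunteering hours → educational attainment; to religious attendance via job satisfaction → self-reported happiness → religious attendance); neighborhood trust (to educational attainment via neighborhood trust → leisure time → educational attainment; to religious attendance via neighborhood trust → civic participation → religious attendance); residential stability (to educational attainment via residential stability → commute duration → volunteering hours → educational attainment; to religious attendance via residential stability → internet usage → civic participation → religious attendance).
Every other variable lacks a causal path to at least one of educational attainment and religious attendance.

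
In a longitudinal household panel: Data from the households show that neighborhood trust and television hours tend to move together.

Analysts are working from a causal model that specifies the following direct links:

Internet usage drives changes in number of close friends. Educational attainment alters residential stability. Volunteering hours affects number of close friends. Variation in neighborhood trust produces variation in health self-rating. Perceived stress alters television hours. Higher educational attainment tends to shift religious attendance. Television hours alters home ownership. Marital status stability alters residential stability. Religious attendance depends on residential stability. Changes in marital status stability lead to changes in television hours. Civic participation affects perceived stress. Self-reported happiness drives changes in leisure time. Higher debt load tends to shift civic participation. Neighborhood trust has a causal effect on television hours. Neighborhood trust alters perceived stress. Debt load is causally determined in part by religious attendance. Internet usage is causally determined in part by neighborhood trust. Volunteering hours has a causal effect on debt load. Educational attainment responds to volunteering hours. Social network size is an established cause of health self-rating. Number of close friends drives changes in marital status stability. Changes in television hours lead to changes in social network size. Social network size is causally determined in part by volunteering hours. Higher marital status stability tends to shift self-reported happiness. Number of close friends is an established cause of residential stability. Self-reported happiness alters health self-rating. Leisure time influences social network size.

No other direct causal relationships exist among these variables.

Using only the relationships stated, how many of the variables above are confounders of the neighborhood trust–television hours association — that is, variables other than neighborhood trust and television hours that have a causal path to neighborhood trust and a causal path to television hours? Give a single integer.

0

No listed variable has a causal path to both neighborhood trust and television hours, so there are no common causes.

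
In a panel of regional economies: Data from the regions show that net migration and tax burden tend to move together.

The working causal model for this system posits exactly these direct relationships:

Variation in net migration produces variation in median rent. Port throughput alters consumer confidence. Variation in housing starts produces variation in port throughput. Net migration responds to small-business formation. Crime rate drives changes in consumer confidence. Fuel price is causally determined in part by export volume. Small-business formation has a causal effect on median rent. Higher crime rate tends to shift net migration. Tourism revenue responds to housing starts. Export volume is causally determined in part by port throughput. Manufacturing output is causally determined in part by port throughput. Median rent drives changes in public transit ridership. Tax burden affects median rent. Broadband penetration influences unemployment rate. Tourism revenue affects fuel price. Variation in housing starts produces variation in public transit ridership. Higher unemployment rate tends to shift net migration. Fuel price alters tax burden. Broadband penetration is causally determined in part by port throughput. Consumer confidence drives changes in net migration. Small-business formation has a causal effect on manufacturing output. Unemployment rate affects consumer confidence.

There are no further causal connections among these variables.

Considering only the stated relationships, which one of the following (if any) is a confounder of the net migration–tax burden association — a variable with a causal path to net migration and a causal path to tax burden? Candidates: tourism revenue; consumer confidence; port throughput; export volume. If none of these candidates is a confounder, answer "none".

Port throughput causes net migration (port throughput → consumer confidence → net migration) and also causes tax burden (port throughput → export volume → fuel price → tax burden); it is a common cause of both.
Each of the other candidates lacks a causal path to at least one of net migration and tax burden, so they do not confound the relationship.

port throughput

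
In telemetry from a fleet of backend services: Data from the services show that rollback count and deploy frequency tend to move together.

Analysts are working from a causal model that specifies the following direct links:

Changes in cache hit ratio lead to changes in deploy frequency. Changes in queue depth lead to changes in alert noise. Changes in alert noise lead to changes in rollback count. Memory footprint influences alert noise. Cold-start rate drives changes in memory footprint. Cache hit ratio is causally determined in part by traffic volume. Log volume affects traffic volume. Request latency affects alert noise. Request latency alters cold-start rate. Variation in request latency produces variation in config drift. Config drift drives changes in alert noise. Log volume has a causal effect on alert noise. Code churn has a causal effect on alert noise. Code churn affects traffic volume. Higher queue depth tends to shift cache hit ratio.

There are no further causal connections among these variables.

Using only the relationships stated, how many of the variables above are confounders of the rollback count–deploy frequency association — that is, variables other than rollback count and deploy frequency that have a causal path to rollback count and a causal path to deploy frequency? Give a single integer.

3

The common causes are: code churn (to rollback count via code churn → alert noise → rollback count; to deploy frequency via code churn → traffic volume → cache hit ratio → deploy frequency); log volume (to rollback count via log volume → alert noise → rollback count; to deploy frequency via log volume → traffic volume → cache hit ratio → deploy frequency); queue depth (to rollback count via queue depth → alert noise → rollback count; to deploy frequency via queue depth → cache hit ratio → deploy frequency).
Every other variable lacks a causal path to at least one of rollback count and deploy frequency.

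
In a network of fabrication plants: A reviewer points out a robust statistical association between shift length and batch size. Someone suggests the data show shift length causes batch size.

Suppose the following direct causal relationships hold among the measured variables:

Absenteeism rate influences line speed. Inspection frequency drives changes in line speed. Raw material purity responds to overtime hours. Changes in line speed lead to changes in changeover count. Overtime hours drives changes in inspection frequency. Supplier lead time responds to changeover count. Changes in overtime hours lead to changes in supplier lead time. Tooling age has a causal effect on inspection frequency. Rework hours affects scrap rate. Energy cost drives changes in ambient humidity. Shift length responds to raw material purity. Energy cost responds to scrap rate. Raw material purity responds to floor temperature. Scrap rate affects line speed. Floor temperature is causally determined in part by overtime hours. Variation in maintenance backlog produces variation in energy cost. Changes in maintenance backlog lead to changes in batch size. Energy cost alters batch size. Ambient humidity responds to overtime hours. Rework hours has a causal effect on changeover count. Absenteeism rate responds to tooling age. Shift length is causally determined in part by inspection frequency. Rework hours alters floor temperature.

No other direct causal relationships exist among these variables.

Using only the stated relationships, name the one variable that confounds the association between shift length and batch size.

Rework hours has a causal path to shift length (rework hours → floor temperature → raw material purity → shift length) and a separate causal path to batch size (rework hours → scrap rate → energy cost → batch size), so it is a common cause of both.
No stated relationship gives shift length a causal route to batch size, so the correlation is explained by the shared upstream cause rather than a direct effect.

rework hours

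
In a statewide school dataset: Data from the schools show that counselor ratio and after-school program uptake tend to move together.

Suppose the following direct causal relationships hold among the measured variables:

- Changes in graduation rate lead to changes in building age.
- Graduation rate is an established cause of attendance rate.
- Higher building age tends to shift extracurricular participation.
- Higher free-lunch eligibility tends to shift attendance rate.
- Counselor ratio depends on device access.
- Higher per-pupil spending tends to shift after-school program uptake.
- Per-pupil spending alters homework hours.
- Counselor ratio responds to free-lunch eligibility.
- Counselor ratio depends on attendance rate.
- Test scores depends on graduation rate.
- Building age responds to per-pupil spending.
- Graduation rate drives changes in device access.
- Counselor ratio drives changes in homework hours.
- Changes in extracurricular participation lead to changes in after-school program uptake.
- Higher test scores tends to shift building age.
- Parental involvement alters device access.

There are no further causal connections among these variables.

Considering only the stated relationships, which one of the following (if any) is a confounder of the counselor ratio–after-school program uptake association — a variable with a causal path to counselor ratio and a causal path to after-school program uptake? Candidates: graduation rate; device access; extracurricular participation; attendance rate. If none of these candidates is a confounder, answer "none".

graduation rate

Graduation rate causes counselor ratio (graduation rate → attendance rate → counselor ratio) and also causes after-school program uptake (graduation rate → building age → extracurricular participation → after-school program uptake); it is a common cause of both.
Each of the other candidates lacks a causal path to at least one of counselor ratio and after-school program uptake, so they do not confound the relationship.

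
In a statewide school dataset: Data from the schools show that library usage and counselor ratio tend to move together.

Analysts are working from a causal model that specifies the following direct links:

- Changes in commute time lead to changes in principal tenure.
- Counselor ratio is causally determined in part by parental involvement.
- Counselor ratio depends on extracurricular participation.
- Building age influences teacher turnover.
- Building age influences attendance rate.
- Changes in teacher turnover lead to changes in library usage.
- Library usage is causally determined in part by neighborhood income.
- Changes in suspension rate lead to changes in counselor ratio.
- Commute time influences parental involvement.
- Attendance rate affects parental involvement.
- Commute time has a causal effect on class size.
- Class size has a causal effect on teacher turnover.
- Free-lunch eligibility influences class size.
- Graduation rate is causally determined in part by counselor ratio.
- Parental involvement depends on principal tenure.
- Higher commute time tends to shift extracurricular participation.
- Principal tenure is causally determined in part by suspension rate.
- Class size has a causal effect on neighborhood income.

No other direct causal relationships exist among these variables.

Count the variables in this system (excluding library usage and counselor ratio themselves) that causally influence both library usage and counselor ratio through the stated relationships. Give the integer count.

The common causes are: building age (to library usage via building age → teacher turnover → library usage; to counselor ratio via building age → attendance rate → parental involvement → counselor ratio); commute time (to library usage via commute time → class size → teacher turnover → library usage; to counselor ratio via commute time → parental involvement → counselor ratio).
Every other variable lacks a causal path to at least one of library usage and counselor ratio.

2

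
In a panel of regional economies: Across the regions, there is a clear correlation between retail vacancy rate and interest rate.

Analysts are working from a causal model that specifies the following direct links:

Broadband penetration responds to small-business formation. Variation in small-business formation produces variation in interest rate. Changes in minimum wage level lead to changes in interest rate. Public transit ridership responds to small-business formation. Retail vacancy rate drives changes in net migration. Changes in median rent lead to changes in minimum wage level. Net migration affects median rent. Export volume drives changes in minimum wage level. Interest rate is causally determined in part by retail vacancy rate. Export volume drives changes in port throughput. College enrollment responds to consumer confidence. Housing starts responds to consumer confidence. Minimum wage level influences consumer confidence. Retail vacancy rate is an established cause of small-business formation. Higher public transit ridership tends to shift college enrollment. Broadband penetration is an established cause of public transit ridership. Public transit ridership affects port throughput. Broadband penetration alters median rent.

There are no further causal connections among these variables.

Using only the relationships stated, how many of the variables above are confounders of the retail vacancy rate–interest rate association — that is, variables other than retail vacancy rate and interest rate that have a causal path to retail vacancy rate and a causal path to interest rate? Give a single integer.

0

No listed variable has a causal path to both retail vacancy rate and interest rate, so there are no common causes.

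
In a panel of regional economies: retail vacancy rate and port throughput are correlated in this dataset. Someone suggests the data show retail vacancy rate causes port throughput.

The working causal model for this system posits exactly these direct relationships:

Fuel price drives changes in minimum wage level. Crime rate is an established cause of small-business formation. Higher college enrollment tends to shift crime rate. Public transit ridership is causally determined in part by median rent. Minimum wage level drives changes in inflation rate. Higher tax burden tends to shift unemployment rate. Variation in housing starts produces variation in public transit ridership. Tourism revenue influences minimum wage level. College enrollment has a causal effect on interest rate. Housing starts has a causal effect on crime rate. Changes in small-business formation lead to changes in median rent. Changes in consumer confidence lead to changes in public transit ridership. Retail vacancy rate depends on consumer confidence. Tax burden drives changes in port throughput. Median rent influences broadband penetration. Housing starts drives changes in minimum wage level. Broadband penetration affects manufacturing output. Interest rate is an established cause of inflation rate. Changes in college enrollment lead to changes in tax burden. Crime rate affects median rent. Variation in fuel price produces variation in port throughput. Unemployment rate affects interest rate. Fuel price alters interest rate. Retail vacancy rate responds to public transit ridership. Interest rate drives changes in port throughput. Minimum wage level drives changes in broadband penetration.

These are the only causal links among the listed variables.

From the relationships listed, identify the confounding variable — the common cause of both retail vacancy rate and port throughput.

College enrollment has a causal path to retail vacancy rate (college enrollment → crime rate → median rent → public transit ridership → retail vacancy rate) and a separate causal path to port throughput (college enrollment → tax burden → port throughput), so it is a common cause of both.
No stated relationship gives retail vacancy rate a causal route to port throughput, so the correlation is explained by the shared upstream cause rather than a direct effect.

college enrollment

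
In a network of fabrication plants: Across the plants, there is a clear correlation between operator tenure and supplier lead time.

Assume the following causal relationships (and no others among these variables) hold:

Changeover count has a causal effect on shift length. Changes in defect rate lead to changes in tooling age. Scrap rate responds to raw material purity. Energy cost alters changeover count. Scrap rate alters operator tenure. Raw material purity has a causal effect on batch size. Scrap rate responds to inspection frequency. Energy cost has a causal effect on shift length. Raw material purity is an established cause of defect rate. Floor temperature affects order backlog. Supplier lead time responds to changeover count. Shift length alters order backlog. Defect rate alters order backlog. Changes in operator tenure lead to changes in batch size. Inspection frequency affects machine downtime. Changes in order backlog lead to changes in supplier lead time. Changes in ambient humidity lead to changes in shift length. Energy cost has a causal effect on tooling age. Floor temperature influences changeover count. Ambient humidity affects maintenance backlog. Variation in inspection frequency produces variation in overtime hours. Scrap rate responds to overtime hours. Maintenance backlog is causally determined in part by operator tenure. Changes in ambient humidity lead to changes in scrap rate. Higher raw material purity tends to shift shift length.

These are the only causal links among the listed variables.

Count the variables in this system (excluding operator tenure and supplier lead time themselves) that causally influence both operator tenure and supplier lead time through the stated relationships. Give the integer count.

2

The common causes are: ambient humidity (to operator tenure via ambient humidity → scrap rate → operator tenure; to supplier lead time via ambient humidity → shift length → order backlog → supplier lead time); raw material purity (to operator tenure via raw material purity → scrap rate → operator tenure; to supplier lead time via raw material purity → defect rate → order backlog → supplier lead time).
Every other variable lacks a causal path to at least one of operator tenure and supplier lead time.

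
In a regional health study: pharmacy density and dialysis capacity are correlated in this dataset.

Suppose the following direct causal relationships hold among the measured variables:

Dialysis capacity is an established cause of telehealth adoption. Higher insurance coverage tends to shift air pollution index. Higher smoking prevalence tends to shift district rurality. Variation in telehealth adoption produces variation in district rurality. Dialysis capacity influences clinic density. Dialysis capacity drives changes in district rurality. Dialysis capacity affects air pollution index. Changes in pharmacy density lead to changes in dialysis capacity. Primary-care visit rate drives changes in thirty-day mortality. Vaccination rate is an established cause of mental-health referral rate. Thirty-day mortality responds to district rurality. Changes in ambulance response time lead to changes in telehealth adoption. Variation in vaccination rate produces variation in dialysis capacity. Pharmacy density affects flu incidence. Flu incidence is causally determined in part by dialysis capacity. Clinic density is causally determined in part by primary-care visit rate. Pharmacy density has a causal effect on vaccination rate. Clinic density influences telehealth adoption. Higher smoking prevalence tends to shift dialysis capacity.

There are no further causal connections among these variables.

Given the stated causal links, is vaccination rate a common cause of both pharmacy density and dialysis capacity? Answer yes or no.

no

Vaccination rate has no stated causal path to pharmacy density. A confounder must cause both variables, so vaccination rate does not qualify.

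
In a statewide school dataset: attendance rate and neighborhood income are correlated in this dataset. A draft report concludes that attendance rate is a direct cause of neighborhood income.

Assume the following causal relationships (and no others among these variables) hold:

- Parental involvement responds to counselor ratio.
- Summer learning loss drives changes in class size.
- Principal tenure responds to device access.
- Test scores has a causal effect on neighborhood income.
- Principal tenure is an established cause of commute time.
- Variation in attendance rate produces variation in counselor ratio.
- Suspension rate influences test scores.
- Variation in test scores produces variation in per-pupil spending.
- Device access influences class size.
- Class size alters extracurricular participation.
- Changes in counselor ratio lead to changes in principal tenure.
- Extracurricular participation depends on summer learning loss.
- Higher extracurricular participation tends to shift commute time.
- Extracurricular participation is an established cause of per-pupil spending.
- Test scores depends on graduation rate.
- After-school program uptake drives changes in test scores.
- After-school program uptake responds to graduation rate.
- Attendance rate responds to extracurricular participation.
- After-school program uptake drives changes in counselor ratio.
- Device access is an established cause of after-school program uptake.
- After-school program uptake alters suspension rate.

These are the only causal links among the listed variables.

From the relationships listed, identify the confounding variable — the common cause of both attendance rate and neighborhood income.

device access

Device access has a causal path to attendance rate (device access → class size → extracurricular participation → attendance rate) and a separate causal path to neighborhood income (device access → after-school program uptake → test scores → neighborhood income), so it is a common cause of both.
No stated relationship gives attendance rate a causal route to neighborhood income, so the correlation is explained by the shared upstream cause rather than a direct effect.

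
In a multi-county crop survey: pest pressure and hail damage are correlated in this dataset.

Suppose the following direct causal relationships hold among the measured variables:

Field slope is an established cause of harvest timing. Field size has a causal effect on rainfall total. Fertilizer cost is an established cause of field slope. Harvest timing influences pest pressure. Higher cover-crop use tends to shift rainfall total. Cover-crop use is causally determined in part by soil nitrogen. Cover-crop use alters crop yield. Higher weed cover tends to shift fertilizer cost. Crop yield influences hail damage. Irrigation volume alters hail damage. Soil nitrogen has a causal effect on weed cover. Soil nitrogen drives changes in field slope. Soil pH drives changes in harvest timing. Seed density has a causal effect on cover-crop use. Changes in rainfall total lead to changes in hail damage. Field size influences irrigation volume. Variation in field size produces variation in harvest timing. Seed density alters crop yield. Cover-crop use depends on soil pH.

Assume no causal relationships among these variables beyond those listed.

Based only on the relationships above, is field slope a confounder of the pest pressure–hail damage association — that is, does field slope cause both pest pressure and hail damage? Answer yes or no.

Field slope has no stated causal path to hail damage. A confounder must cause both variables, so field slope does not qualify.

no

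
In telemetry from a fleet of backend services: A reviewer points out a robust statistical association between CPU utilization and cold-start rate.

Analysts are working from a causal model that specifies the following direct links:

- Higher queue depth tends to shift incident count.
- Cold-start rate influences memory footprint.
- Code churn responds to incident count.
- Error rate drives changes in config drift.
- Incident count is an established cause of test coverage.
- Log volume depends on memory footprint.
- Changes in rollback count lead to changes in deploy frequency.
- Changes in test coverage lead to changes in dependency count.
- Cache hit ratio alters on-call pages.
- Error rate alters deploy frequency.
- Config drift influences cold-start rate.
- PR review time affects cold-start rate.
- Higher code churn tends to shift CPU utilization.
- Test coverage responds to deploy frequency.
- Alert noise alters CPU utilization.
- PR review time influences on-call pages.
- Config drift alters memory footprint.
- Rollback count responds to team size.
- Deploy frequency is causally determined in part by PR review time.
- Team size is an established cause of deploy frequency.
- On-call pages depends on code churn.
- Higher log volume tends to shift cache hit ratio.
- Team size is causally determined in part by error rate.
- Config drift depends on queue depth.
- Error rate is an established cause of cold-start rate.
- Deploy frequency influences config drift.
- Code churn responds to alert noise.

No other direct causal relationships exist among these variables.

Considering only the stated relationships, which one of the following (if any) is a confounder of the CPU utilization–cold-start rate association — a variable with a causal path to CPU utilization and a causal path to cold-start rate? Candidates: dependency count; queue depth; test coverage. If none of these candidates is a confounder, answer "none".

Queue depth causes CPU utilization (queue depth → incident count → code churn → CPU utilization) and also causes cold-start rate (queue depth → config drift → cold-start rate); it is a common cause of both.
Each of the other candidates lacks a causal path to at least one of CPU utilization and cold-start rate, so they do not confound the relationship.

queue depth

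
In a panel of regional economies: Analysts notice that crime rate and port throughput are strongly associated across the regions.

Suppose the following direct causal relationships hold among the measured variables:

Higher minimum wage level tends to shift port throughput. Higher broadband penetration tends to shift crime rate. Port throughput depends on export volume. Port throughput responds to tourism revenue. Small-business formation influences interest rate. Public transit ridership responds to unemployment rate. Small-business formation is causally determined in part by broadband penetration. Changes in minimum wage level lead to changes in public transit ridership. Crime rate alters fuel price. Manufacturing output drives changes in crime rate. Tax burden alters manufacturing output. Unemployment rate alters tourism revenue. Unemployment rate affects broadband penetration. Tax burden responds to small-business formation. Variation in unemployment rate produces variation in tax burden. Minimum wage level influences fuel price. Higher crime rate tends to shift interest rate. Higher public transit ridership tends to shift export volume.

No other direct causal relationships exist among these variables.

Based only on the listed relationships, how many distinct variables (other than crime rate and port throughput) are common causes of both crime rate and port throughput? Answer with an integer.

The common causes are: unemployment rate (to crime rate via unemployment rate → broadband penetration → crime rate; to port throughput via unemployment rate → tourism revenue → port throughput).
Every other variable lacks a causal path to at least one of crime rate and port throughput.

1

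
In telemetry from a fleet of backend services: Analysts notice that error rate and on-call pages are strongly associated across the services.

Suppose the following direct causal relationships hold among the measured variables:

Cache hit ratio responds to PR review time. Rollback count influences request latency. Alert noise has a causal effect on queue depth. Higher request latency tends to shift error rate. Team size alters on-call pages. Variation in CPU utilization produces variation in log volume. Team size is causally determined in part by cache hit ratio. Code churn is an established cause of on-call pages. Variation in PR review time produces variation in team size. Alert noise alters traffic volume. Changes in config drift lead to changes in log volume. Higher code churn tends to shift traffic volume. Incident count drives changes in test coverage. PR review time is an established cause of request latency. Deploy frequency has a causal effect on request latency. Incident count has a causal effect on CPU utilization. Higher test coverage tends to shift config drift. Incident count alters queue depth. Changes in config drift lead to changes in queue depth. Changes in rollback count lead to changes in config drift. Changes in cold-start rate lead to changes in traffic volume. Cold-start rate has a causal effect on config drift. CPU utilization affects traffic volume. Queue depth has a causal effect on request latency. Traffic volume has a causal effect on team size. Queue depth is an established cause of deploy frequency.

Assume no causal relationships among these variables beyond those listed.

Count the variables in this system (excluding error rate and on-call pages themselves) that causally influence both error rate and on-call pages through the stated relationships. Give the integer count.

The common causes are: PR review time (to error rate via PR review time → request latency → error rate; to on-call pages via PR review time → team size → on-call pages); alert noise (to error rate via alert noise → queue depth → request latency → error rate; to on-call pages via alert noise → traffic volume → team size → on-call pages); cold-start rate (to error rate via cold-start rate → config drift → queue depth → request latency → error rate; to on-call pages via cold-start rate → traffic volume → team size → on-call pages); incident count (to error rate via incident count → queue depth → request latency → error rate; to on-call pages via incident count → CPU utilization → traffic volume → team size → on-call pages).
Every other variable lacks a causal path to at least one of error rate and on-call pages.

4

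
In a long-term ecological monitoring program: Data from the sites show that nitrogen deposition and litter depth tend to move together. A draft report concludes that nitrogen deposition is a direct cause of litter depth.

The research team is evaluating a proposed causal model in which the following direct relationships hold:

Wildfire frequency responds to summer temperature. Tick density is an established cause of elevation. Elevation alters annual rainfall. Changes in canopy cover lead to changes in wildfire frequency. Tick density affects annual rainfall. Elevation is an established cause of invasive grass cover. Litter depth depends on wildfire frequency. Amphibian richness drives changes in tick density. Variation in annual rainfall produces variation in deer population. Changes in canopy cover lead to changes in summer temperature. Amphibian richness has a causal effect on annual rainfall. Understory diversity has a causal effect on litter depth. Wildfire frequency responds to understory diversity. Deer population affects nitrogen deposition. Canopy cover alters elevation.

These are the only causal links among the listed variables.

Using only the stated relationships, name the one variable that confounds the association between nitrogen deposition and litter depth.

Canopy cover has a causal path to nitrogen deposition (canopy cover → elevation → annual rainfall → deer population → nitrogen deposition) and a separate causal path to litter depth (canopy cover → wildfire frequency → litter depth), so it is a common cause of both.
No stated relationship gives nitrogen deposition a causal route to litter depth, so the correlation is explained by the shared upstream cause rather than a direct effect.

canopy cover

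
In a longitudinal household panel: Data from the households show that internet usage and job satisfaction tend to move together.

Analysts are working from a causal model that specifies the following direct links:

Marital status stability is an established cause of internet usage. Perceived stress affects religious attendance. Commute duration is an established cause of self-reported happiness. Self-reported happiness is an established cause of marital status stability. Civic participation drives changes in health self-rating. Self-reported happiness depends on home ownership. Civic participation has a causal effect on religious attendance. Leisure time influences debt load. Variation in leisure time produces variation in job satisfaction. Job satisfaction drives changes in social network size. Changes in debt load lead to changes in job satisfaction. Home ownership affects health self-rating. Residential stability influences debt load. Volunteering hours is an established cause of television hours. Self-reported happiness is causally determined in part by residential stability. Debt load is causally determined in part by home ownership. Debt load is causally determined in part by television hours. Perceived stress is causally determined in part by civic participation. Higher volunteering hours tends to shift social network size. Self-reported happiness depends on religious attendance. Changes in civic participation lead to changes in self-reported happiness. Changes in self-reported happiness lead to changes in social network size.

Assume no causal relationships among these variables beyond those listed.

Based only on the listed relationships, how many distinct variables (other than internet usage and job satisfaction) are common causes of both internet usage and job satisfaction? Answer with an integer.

2

The common causes are: home ownership (to internet usage via home ownership → self-reported happiness → marital status stability → internet usage; to job satisfaction via home ownership → debt load → job satisfaction); residential stability (to internet usage via residential stability → self-reported happiness → marital status stability → internet usage; to job satisfaction via residential stability → debt load → job satisfaction).
Every other variable lacks a causal path to at least one of internet usage and job satisfaction.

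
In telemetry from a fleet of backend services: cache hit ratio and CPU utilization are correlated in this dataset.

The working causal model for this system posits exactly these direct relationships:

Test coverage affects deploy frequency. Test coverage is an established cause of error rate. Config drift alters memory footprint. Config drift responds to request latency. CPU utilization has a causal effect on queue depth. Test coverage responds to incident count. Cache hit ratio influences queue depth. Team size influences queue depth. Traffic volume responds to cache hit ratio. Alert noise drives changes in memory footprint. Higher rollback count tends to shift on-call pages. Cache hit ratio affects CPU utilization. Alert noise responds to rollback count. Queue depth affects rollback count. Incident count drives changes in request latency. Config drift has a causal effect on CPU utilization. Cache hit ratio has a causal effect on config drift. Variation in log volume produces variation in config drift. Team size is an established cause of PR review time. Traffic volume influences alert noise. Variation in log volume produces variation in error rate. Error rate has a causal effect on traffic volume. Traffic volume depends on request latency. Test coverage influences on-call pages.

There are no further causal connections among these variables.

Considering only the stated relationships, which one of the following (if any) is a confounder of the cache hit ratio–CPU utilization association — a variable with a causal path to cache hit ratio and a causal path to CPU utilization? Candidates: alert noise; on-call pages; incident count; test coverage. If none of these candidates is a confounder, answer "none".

None of the listed candidates has causal paths to both cache hit ratio and CPU utilization in the stated relationships, so none is a common cause.

none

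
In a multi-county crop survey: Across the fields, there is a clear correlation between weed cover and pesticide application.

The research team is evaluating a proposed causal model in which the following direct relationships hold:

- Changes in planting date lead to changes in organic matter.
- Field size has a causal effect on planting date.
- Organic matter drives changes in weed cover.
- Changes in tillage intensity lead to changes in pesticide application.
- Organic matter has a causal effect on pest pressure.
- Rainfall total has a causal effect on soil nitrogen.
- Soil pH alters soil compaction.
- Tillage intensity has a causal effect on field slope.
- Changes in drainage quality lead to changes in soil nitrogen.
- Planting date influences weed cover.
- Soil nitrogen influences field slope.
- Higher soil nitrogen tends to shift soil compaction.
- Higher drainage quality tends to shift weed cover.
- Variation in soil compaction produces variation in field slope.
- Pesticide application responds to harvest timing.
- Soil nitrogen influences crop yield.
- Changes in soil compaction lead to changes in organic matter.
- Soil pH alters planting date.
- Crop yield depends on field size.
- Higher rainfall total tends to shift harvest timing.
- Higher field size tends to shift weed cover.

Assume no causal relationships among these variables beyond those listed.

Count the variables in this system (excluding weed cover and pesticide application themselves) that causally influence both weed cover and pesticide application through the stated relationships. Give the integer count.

1

The common causes are: rainfall total (to weed cover via rainfall total → soil nitrogen → soil compaction → organic matter → weed cover; to pesticide application via rainfall total → harvest timing → pesticide application).
Every other variable lacks a causal path to at least one of weed cover and pesticide application.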